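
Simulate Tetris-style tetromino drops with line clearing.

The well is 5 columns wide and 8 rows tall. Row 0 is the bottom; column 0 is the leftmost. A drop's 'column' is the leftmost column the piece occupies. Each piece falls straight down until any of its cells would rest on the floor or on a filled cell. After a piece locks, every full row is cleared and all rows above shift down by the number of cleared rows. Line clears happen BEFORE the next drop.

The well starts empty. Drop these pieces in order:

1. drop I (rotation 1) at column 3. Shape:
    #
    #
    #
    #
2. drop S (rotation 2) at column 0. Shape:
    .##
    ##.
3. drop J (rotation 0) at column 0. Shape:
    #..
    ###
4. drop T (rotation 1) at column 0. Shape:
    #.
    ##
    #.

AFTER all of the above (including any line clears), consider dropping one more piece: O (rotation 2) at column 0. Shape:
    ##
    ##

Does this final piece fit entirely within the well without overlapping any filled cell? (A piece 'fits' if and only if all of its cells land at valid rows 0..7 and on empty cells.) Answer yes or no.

Answer: no

Derivation:
Drop 1: I rot1 at col 3 lands with bottom-row=0; cleared 0 line(s) (total 0); column heights now [0 0 0 4 0], max=4
Drop 2: S rot2 at col 0 lands with bottom-row=0; cleared 0 line(s) (total 0); column heights now [1 2 2 4 0], max=4
Drop 3: J rot0 at col 0 lands with bottom-row=2; cleared 0 line(s) (total 0); column heights now [4 3 3 4 0], max=4
Drop 4: T rot1 at col 0 lands with bottom-row=4; cleared 0 line(s) (total 0); column heights now [7 6 3 4 0], max=7
Test piece O rot2 at col 0 (width 2): heights before test = [7 6 3 4 0]; fits = False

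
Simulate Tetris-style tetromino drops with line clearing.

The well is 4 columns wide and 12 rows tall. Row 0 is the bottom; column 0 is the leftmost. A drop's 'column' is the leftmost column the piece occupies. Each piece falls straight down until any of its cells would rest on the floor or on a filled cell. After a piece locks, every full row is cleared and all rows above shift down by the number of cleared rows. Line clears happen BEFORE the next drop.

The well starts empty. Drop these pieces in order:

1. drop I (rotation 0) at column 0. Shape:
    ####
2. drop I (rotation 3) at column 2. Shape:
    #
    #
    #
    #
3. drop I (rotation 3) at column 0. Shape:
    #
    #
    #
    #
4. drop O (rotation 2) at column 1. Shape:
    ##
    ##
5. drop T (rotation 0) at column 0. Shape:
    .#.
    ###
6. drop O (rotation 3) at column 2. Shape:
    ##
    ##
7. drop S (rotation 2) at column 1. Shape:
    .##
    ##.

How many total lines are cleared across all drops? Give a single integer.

Answer: 1

Derivation:
Drop 1: I rot0 at col 0 lands with bottom-row=0; cleared 1 line(s) (total 1); column heights now [0 0 0 0], max=0
Drop 2: I rot3 at col 2 lands with bottom-row=0; cleared 0 line(s) (total 1); column heights now [0 0 4 0], max=4
Drop 3: I rot3 at col 0 lands with bottom-row=0; cleared 0 line(s) (total 1); column heights now [4 0 4 0], max=4
Drop 4: O rot2 at col 1 lands with bottom-row=4; cleared 0 line(s) (total 1); column heights now [4 6 6 0], max=6
Drop 5: T rot0 at col 0 lands with bottom-row=6; cleared 0 line(s) (total 1); column heights now [7 8 7 0], max=8
Drop 6: O rot3 at col 2 lands with bottom-row=7; cleared 0 line(s) (total 1); column heights now [7 8 9 9], max=9
Drop 7: S rot2 at col 1 lands with bottom-row=9; cleared 0 line(s) (total 1); column heights now [7 10 11 11], max=11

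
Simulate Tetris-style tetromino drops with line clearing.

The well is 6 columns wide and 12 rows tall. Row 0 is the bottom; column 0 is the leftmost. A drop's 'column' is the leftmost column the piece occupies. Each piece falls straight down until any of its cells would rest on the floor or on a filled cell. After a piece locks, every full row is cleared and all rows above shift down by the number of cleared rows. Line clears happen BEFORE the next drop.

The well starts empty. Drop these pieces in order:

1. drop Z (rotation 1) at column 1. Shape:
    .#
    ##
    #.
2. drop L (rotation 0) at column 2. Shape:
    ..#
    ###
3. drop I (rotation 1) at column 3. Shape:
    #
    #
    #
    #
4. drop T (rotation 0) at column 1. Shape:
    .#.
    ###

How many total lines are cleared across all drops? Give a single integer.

Drop 1: Z rot1 at col 1 lands with bottom-row=0; cleared 0 line(s) (total 0); column heights now [0 2 3 0 0 0], max=3
Drop 2: L rot0 at col 2 lands with bottom-row=3; cleared 0 line(s) (total 0); column heights now [0 2 4 4 5 0], max=5
Drop 3: I rot1 at col 3 lands with bottom-row=4; cleared 0 line(s) (total 0); column heights now [0 2 4 8 5 0], max=8
Drop 4: T rot0 at col 1 lands with bottom-row=8; cleared 0 line(s) (total 0); column heights now [0 9 10 9 5 0], max=10

Answer: 0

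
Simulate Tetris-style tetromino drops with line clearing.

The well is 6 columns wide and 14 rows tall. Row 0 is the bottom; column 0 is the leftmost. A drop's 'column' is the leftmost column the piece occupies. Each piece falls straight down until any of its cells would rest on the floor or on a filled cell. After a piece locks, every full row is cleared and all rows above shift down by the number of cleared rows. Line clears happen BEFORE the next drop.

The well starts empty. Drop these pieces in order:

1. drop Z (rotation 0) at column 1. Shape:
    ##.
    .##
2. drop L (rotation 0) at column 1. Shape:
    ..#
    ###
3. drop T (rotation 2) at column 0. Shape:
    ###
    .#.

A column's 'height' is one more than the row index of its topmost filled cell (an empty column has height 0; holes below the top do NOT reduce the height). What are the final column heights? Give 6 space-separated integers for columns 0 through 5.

Answer: 5 5 5 4 0 0

Derivation:
Drop 1: Z rot0 at col 1 lands with bottom-row=0; cleared 0 line(s) (total 0); column heights now [0 2 2 1 0 0], max=2
Drop 2: L rot0 at col 1 lands with bottom-row=2; cleared 0 line(s) (total 0); column heights now [0 3 3 4 0 0], max=4
Drop 3: T rot2 at col 0 lands with bottom-row=3; cleared 0 line(s) (total 0); column heights now [5 5 5 4 0 0], max=5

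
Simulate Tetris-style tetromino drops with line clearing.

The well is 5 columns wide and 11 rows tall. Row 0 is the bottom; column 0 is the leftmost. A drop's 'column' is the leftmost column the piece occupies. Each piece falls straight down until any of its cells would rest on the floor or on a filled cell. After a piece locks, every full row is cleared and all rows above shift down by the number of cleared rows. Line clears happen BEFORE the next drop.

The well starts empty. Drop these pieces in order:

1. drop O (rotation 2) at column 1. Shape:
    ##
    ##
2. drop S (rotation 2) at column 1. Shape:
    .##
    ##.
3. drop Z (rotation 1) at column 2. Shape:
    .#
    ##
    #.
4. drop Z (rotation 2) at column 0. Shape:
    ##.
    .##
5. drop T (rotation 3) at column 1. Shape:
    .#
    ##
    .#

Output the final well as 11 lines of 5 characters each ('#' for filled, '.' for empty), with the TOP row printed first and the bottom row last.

Drop 1: O rot2 at col 1 lands with bottom-row=0; cleared 0 line(s) (total 0); column heights now [0 2 2 0 0], max=2
Drop 2: S rot2 at col 1 lands with bottom-row=2; cleared 0 line(s) (total 0); column heights now [0 3 4 4 0], max=4
Drop 3: Z rot1 at col 2 lands with bottom-row=4; cleared 0 line(s) (total 0); column heights now [0 3 6 7 0], max=7
Drop 4: Z rot2 at col 0 lands with bottom-row=6; cleared 0 line(s) (total 0); column heights now [8 8 7 7 0], max=8
Drop 5: T rot3 at col 1 lands with bottom-row=7; cleared 0 line(s) (total 0); column heights now [8 9 10 7 0], max=10

Answer: .....
..#..
.##..
###..
.###.
..##.
..#..
..##.
.##..
.##..
.##..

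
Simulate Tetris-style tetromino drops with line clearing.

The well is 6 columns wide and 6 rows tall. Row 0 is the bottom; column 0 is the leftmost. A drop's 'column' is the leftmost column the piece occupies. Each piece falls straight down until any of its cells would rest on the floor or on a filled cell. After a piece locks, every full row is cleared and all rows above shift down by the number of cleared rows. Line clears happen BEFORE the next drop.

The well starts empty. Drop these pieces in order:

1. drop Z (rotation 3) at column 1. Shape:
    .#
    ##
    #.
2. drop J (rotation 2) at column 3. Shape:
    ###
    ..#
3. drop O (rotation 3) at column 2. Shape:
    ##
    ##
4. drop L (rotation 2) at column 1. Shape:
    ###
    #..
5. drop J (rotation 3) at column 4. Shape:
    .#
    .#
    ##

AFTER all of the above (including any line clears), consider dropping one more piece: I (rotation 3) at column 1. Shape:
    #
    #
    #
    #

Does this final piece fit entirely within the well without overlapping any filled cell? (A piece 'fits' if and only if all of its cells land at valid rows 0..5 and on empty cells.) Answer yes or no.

Answer: no

Derivation:
Drop 1: Z rot3 at col 1 lands with bottom-row=0; cleared 0 line(s) (total 0); column heights now [0 2 3 0 0 0], max=3
Drop 2: J rot2 at col 3 lands with bottom-row=0; cleared 0 line(s) (total 0); column heights now [0 2 3 2 2 2], max=3
Drop 3: O rot3 at col 2 lands with bottom-row=3; cleared 0 line(s) (total 0); column heights now [0 2 5 5 2 2], max=5
Drop 4: L rot2 at col 1 lands with bottom-row=4; cleared 0 line(s) (total 0); column heights now [0 6 6 6 2 2], max=6
Drop 5: J rot3 at col 4 lands with bottom-row=2; cleared 0 line(s) (total 0); column heights now [0 6 6 6 3 5], max=6
Test piece I rot3 at col 1 (width 1): heights before test = [0 6 6 6 3 5]; fits = False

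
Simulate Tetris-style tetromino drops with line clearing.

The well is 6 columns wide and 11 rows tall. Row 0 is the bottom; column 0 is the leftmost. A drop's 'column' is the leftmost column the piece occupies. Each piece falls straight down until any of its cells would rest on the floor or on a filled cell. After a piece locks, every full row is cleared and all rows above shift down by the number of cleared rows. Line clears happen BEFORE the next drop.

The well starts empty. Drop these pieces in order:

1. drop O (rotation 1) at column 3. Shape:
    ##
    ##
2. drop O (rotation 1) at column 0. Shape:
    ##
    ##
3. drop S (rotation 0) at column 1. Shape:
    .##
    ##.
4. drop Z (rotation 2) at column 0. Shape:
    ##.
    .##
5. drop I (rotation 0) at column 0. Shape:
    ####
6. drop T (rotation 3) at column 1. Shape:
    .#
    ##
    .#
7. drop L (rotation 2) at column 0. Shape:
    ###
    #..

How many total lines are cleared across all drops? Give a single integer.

Drop 1: O rot1 at col 3 lands with bottom-row=0; cleared 0 line(s) (total 0); column heights now [0 0 0 2 2 0], max=2
Drop 2: O rot1 at col 0 lands with bottom-row=0; cleared 0 line(s) (total 0); column heights now [2 2 0 2 2 0], max=2
Drop 3: S rot0 at col 1 lands with bottom-row=2; cleared 0 line(s) (total 0); column heights now [2 3 4 4 2 0], max=4
Drop 4: Z rot2 at col 0 lands with bottom-row=4; cleared 0 line(s) (total 0); column heights now [6 6 5 4 2 0], max=6
Drop 5: I rot0 at col 0 lands with bottom-row=6; cleared 0 line(s) (total 0); column heights now [7 7 7 7 2 0], max=7
Drop 6: T rot3 at col 1 lands with bottom-row=7; cleared 0 line(s) (total 0); column heights now [7 9 10 7 2 0], max=10
Drop 7: L rot2 at col 0 lands with bottom-row=9; cleared 0 line(s) (total 0); column heights now [11 11 11 7 2 0], max=11

Answer: 0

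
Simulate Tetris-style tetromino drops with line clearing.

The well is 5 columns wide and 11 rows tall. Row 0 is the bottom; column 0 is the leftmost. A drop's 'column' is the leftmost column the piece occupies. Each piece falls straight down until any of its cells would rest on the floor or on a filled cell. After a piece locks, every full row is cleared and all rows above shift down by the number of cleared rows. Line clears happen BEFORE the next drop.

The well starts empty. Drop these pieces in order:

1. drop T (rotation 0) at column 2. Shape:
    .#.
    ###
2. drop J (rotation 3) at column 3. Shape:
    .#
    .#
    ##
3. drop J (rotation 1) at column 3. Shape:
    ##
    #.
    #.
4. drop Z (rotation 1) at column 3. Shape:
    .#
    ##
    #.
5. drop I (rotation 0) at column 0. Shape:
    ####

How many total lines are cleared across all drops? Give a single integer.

Answer: 1

Derivation:
Drop 1: T rot0 at col 2 lands with bottom-row=0; cleared 0 line(s) (total 0); column heights now [0 0 1 2 1], max=2
Drop 2: J rot3 at col 3 lands with bottom-row=2; cleared 0 line(s) (total 0); column heights now [0 0 1 3 5], max=5
Drop 3: J rot1 at col 3 lands with bottom-row=3; cleared 0 line(s) (total 0); column heights now [0 0 1 6 6], max=6
Drop 4: Z rot1 at col 3 lands with bottom-row=6; cleared 0 line(s) (total 0); column heights now [0 0 1 8 9], max=9
Drop 5: I rot0 at col 0 lands with bottom-row=8; cleared 1 line(s) (total 1); column heights now [0 0 1 8 8], max=8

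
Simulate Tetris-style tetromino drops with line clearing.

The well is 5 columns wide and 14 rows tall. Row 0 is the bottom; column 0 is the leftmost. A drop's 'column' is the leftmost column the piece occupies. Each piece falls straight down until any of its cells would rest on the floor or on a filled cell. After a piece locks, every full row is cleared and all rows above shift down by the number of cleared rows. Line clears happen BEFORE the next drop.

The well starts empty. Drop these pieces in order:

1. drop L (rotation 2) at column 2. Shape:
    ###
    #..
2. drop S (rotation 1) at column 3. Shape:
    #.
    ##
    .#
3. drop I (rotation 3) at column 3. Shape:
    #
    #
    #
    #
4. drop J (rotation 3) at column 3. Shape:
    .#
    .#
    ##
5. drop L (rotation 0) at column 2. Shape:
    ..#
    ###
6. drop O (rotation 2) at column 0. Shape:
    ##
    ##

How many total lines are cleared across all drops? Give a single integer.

Drop 1: L rot2 at col 2 lands with bottom-row=0; cleared 0 line(s) (total 0); column heights now [0 0 2 2 2], max=2
Drop 2: S rot1 at col 3 lands with bottom-row=2; cleared 0 line(s) (total 0); column heights now [0 0 2 5 4], max=5
Drop 3: I rot3 at col 3 lands with bottom-row=5; cleared 0 line(s) (total 0); column heights now [0 0 2 9 4], max=9
Drop 4: J rot3 at col 3 lands with bottom-row=9; cleared 0 line(s) (total 0); column heights now [0 0 2 10 12], max=12
Drop 5: L rot0 at col 2 lands with bottom-row=12; cleared 0 line(s) (total 0); column heights now [0 0 13 13 14], max=14
Drop 6: O rot2 at col 0 lands with bottom-row=0; cleared 1 line(s) (total 1); column heights now [1 1 12 12 13], max=13

Answer: 1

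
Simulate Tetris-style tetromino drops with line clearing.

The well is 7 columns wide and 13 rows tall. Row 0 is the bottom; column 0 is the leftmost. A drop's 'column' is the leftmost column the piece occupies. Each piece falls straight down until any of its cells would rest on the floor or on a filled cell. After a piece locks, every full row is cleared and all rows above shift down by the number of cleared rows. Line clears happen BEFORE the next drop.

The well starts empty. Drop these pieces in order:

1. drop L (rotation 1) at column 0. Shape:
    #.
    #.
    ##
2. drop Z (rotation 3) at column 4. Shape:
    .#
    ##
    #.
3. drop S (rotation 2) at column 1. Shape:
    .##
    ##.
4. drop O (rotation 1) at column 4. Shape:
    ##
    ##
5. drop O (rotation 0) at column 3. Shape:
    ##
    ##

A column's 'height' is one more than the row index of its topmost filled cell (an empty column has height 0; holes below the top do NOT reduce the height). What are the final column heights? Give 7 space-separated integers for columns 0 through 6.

Answer: 3 2 3 7 7 5 0

Derivation:
Drop 1: L rot1 at col 0 lands with bottom-row=0; cleared 0 line(s) (total 0); column heights now [3 1 0 0 0 0 0], max=3
Drop 2: Z rot3 at col 4 lands with bottom-row=0; cleared 0 line(s) (total 0); column heights now [3 1 0 0 2 3 0], max=3
Drop 3: S rot2 at col 1 lands with bottom-row=1; cleared 0 line(s) (total 0); column heights now [3 2 3 3 2 3 0], max=3
Drop 4: O rot1 at col 4 lands with bottom-row=3; cleared 0 line(s) (total 0); column heights now [3 2 3 3 5 5 0], max=5
Drop 5: O rot0 at col 3 lands with bottom-row=5; cleared 0 line(s) (total 0); column heights now [3 2 3 7 7 5 0], max=7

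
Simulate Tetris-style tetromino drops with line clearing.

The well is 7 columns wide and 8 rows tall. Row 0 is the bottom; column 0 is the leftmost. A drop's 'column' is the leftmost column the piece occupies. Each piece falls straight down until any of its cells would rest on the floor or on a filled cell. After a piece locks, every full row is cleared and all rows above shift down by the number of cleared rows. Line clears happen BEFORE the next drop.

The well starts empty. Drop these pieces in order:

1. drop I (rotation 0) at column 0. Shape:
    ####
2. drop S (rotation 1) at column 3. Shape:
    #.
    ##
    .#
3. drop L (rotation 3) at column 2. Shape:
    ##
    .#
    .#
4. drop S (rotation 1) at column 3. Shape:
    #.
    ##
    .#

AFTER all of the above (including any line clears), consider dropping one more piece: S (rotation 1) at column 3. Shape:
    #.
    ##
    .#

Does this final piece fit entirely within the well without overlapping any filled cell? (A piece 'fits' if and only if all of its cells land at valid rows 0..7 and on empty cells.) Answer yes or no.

Drop 1: I rot0 at col 0 lands with bottom-row=0; cleared 0 line(s) (total 0); column heights now [1 1 1 1 0 0 0], max=1
Drop 2: S rot1 at col 3 lands with bottom-row=0; cleared 0 line(s) (total 0); column heights now [1 1 1 3 2 0 0], max=3
Drop 3: L rot3 at col 2 lands with bottom-row=3; cleared 0 line(s) (total 0); column heights now [1 1 6 6 2 0 0], max=6
Drop 4: S rot1 at col 3 lands with bottom-row=5; cleared 0 line(s) (total 0); column heights now [1 1 6 8 7 0 0], max=8
Test piece S rot1 at col 3 (width 2): heights before test = [1 1 6 8 7 0 0]; fits = False

Answer: no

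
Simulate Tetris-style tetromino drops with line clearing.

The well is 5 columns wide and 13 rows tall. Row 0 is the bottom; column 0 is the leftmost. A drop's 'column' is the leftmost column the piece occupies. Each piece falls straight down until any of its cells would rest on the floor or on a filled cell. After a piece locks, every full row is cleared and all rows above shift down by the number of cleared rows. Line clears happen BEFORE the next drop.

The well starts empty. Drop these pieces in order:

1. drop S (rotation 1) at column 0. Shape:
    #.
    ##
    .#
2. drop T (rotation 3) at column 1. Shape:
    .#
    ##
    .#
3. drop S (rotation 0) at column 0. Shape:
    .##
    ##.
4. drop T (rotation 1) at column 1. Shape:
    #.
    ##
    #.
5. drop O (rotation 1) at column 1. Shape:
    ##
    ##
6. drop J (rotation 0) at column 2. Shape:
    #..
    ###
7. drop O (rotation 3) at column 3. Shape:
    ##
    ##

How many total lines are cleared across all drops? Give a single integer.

Answer: 0

Derivation:
Drop 1: S rot1 at col 0 lands with bottom-row=0; cleared 0 line(s) (total 0); column heights now [3 2 0 0 0], max=3
Drop 2: T rot3 at col 1 lands with bottom-row=1; cleared 0 line(s) (total 0); column heights now [3 3 4 0 0], max=4
Drop 3: S rot0 at col 0 lands with bottom-row=3; cleared 0 line(s) (total 0); column heights now [4 5 5 0 0], max=5
Drop 4: T rot1 at col 1 lands with bottom-row=5; cleared 0 line(s) (total 0); column heights now [4 8 7 0 0], max=8
Drop 5: O rot1 at col 1 lands with bottom-row=8; cleared 0 line(s) (total 0); column heights now [4 10 10 0 0], max=10
Drop 6: J rot0 at col 2 lands with bottom-row=10; cleared 0 line(s) (total 0); column heights now [4 10 12 11 11], max=12
Drop 7: O rot3 at col 3 lands with bottom-row=11; cleared 0 line(s) (total 0); column heights now [4 10 12 13 13], max=13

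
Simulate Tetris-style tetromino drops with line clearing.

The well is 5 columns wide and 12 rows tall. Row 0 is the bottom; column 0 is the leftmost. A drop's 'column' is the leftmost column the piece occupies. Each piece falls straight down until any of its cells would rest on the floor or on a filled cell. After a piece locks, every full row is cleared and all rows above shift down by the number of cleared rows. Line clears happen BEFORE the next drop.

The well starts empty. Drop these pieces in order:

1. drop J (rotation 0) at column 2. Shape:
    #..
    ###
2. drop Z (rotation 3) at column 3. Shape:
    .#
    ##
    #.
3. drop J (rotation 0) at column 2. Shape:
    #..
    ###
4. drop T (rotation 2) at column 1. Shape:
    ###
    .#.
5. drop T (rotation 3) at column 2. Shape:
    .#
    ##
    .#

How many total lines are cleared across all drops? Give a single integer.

Drop 1: J rot0 at col 2 lands with bottom-row=0; cleared 0 line(s) (total 0); column heights now [0 0 2 1 1], max=2
Drop 2: Z rot3 at col 3 lands with bottom-row=1; cleared 0 line(s) (total 0); column heights now [0 0 2 3 4], max=4
Drop 3: J rot0 at col 2 lands with bottom-row=4; cleared 0 line(s) (total 0); column heights now [0 0 6 5 5], max=6
Drop 4: T rot2 at col 1 lands with bottom-row=6; cleared 0 line(s) (total 0); column heights now [0 8 8 8 5], max=8
Drop 5: T rot3 at col 2 lands with bottom-row=8; cleared 0 line(s) (total 0); column heights now [0 8 10 11 5], max=11

Answer: 0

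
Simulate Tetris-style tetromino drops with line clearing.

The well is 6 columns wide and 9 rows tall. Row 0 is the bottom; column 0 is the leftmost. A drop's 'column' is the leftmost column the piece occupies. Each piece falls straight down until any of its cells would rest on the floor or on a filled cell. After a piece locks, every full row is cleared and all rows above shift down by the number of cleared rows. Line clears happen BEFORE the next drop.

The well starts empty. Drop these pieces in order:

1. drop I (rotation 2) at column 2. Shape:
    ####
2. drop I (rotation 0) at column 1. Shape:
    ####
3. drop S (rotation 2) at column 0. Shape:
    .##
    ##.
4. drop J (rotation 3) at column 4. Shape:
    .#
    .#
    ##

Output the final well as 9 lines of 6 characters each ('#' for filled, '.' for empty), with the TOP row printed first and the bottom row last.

Answer: ......
......
......
......
.....#
.##..#
##..##
.####.
..####

Derivation:
Drop 1: I rot2 at col 2 lands with bottom-row=0; cleared 0 line(s) (total 0); column heights now [0 0 1 1 1 1], max=1
Drop 2: I rot0 at col 1 lands with bottom-row=1; cleared 0 line(s) (total 0); column heights now [0 2 2 2 2 1], max=2
Drop 3: S rot2 at col 0 lands with bottom-row=2; cleared 0 line(s) (total 0); column heights now [3 4 4 2 2 1], max=4
Drop 4: J rot3 at col 4 lands with bottom-row=2; cleared 0 line(s) (total 0); column heights now [3 4 4 2 3 5], max=5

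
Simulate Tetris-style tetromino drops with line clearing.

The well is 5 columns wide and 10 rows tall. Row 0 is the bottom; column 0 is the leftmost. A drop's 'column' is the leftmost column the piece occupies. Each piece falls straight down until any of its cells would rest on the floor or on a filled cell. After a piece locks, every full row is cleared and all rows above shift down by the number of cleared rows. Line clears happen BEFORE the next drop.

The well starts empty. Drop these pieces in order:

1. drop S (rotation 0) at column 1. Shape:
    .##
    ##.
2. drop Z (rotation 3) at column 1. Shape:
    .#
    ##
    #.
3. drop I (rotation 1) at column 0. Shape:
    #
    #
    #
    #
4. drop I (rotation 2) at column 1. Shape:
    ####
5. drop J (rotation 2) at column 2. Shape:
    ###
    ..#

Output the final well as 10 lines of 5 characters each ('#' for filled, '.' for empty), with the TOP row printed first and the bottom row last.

Answer: .....
.....
.....
..###
....#
.####
#.#..
###..
####.
###..

Derivation:
Drop 1: S rot0 at col 1 lands with bottom-row=0; cleared 0 line(s) (total 0); column heights now [0 1 2 2 0], max=2
Drop 2: Z rot3 at col 1 lands with bottom-row=1; cleared 0 line(s) (total 0); column heights now [0 3 4 2 0], max=4
Drop 3: I rot1 at col 0 lands with bottom-row=0; cleared 0 line(s) (total 0); column heights now [4 3 4 2 0], max=4
Drop 4: I rot2 at col 1 lands with bottom-row=4; cleared 0 line(s) (total 0); column heights now [4 5 5 5 5], max=5
Drop 5: J rot2 at col 2 lands with bottom-row=5; cleared 0 line(s) (total 0); column heights now [4 5 7 7 7], max=7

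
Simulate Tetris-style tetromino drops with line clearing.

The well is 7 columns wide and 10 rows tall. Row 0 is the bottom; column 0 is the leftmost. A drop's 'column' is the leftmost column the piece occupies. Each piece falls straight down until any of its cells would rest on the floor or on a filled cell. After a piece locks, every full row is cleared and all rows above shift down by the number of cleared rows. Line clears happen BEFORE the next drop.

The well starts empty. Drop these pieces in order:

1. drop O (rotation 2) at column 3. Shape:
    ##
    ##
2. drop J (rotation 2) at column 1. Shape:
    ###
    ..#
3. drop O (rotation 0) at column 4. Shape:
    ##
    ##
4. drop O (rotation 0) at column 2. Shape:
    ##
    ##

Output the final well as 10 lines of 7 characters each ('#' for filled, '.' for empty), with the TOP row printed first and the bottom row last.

Drop 1: O rot2 at col 3 lands with bottom-row=0; cleared 0 line(s) (total 0); column heights now [0 0 0 2 2 0 0], max=2
Drop 2: J rot2 at col 1 lands with bottom-row=2; cleared 0 line(s) (total 0); column heights now [0 4 4 4 2 0 0], max=4
Drop 3: O rot0 at col 4 lands with bottom-row=2; cleared 0 line(s) (total 0); column heights now [0 4 4 4 4 4 0], max=4
Drop 4: O rot0 at col 2 lands with bottom-row=4; cleared 0 line(s) (total 0); column heights now [0 4 6 6 4 4 0], max=6

Answer: .......
.......
.......
.......
..##...
..##...
.#####.
...###.
...##..
...##..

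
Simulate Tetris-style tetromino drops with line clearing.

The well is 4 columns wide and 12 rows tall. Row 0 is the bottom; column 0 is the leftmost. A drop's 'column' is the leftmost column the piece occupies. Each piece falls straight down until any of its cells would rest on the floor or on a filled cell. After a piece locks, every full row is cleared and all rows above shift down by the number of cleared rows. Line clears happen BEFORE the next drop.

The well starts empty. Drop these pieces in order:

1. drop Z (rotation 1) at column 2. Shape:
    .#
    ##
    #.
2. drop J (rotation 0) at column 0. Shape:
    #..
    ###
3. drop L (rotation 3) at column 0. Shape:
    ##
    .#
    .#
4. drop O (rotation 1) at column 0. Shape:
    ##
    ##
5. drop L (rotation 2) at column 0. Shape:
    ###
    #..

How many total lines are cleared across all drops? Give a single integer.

Answer: 1

Derivation:
Drop 1: Z rot1 at col 2 lands with bottom-row=0; cleared 0 line(s) (total 0); column heights now [0 0 2 3], max=3
Drop 2: J rot0 at col 0 lands with bottom-row=2; cleared 1 line(s) (total 1); column heights now [3 0 2 2], max=3
Drop 3: L rot3 at col 0 lands with bottom-row=1; cleared 0 line(s) (total 1); column heights now [4 4 2 2], max=4
Drop 4: O rot1 at col 0 lands with bottom-row=4; cleared 0 line(s) (total 1); column heights now [6 6 2 2], max=6
Drop 5: L rot2 at col 0 lands with bottom-row=6; cleared 0 line(s) (total 1); column heights now [8 8 8 2], max=8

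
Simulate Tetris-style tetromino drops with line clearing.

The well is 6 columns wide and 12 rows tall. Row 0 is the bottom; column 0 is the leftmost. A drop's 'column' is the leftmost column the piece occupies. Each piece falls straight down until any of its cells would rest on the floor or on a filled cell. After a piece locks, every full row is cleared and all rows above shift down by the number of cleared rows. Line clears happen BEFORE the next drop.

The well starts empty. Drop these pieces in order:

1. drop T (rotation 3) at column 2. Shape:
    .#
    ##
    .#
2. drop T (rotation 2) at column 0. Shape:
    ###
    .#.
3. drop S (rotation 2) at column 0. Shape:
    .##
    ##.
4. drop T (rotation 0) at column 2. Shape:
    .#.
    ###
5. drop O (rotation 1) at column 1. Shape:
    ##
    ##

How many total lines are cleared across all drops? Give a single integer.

Drop 1: T rot3 at col 2 lands with bottom-row=0; cleared 0 line(s) (total 0); column heights now [0 0 2 3 0 0], max=3
Drop 2: T rot2 at col 0 lands with bottom-row=1; cleared 0 line(s) (total 0); column heights now [3 3 3 3 0 0], max=3
Drop 3: S rot2 at col 0 lands with bottom-row=3; cleared 0 line(s) (total 0); column heights now [4 5 5 3 0 0], max=5
Drop 4: T rot0 at col 2 lands with bottom-row=5; cleared 0 line(s) (total 0); column heights now [4 5 6 7 6 0], max=7
Drop 5: O rot1 at col 1 lands with bottom-row=6; cleared 0 line(s) (total 0); column heights now [4 8 8 7 6 0], max=8

Answer: 0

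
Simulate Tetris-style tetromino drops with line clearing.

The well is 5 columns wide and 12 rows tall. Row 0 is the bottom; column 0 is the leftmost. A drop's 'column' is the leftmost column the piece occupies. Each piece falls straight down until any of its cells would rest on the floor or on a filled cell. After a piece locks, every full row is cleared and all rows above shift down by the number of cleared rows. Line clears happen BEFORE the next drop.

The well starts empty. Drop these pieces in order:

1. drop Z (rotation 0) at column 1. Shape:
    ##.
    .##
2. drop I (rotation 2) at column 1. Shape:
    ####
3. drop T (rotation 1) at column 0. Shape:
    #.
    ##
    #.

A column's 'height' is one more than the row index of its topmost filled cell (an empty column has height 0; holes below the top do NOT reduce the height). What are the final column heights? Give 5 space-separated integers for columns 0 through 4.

Answer: 4 3 2 1 0

Derivation:
Drop 1: Z rot0 at col 1 lands with bottom-row=0; cleared 0 line(s) (total 0); column heights now [0 2 2 1 0], max=2
Drop 2: I rot2 at col 1 lands with bottom-row=2; cleared 0 line(s) (total 0); column heights now [0 3 3 3 3], max=3
Drop 3: T rot1 at col 0 lands with bottom-row=2; cleared 1 line(s) (total 1); column heights now [4 3 2 1 0], max=4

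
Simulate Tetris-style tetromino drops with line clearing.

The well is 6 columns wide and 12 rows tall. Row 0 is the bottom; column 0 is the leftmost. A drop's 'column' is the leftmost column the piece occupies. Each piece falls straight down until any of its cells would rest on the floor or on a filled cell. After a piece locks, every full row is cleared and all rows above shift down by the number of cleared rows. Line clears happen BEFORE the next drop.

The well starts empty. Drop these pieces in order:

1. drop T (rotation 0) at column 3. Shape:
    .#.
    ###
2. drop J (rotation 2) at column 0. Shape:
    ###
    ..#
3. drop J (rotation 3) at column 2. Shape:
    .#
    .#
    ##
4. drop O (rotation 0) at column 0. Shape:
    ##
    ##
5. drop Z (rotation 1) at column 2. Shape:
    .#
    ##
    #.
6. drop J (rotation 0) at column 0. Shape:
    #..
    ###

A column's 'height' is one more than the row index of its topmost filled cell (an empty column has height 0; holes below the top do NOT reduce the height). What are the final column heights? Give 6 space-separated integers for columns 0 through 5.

Drop 1: T rot0 at col 3 lands with bottom-row=0; cleared 0 line(s) (total 0); column heights now [0 0 0 1 2 1], max=2
Drop 2: J rot2 at col 0 lands with bottom-row=0; cleared 0 line(s) (total 0); column heights now [2 2 2 1 2 1], max=2
Drop 3: J rot3 at col 2 lands with bottom-row=2; cleared 0 line(s) (total 0); column heights now [2 2 3 5 2 1], max=5
Drop 4: O rot0 at col 0 lands with bottom-row=2; cleared 0 line(s) (total 0); column heights now [4 4 3 5 2 1], max=5
Drop 5: Z rot1 at col 2 lands with bottom-row=4; cleared 0 line(s) (total 0); column heights now [4 4 6 7 2 1], max=7
Drop 6: J rot0 at col 0 lands with bottom-row=6; cleared 0 line(s) (total 0); column heights now [8 7 7 7 2 1], max=8

Answer: 8 7 7 7 2 1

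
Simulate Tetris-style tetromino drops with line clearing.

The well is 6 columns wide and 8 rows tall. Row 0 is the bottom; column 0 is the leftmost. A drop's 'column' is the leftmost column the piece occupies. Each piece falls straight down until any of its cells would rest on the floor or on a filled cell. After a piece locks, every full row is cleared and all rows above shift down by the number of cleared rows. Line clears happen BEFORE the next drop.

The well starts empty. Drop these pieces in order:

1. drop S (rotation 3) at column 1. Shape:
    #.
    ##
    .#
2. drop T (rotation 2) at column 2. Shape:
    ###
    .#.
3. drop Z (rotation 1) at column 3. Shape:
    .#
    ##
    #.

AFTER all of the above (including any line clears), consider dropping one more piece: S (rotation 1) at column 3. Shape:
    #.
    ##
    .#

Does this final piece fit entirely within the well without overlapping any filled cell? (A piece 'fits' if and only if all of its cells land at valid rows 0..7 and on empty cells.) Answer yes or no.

Drop 1: S rot3 at col 1 lands with bottom-row=0; cleared 0 line(s) (total 0); column heights now [0 3 2 0 0 0], max=3
Drop 2: T rot2 at col 2 lands with bottom-row=1; cleared 0 line(s) (total 0); column heights now [0 3 3 3 3 0], max=3
Drop 3: Z rot1 at col 3 lands with bottom-row=3; cleared 0 line(s) (total 0); column heights now [0 3 3 5 6 0], max=6
Test piece S rot1 at col 3 (width 2): heights before test = [0 3 3 5 6 0]; fits = False

Answer: no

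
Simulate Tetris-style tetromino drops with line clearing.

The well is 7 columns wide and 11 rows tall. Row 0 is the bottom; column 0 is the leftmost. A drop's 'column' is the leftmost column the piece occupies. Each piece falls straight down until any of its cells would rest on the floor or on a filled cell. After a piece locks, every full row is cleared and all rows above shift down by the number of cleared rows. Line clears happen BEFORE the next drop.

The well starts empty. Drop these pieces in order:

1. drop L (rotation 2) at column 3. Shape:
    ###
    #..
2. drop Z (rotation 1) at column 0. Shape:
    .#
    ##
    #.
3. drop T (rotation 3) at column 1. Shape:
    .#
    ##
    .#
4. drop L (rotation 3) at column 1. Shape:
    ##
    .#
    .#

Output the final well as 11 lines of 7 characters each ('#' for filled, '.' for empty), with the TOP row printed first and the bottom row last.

Drop 1: L rot2 at col 3 lands with bottom-row=0; cleared 0 line(s) (total 0); column heights now [0 0 0 2 2 2 0], max=2
Drop 2: Z rot1 at col 0 lands with bottom-row=0; cleared 0 line(s) (total 0); column heights now [2 3 0 2 2 2 0], max=3
Drop 3: T rot3 at col 1 lands with bottom-row=2; cleared 0 line(s) (total 0); column heights now [2 4 5 2 2 2 0], max=5
Drop 4: L rot3 at col 1 lands with bottom-row=5; cleared 0 line(s) (total 0); column heights now [2 8 8 2 2 2 0], max=8

Answer: .......
.......
.......
.##....
..#....
..#....
..#....
.##....
.##....
##.###.
#..#...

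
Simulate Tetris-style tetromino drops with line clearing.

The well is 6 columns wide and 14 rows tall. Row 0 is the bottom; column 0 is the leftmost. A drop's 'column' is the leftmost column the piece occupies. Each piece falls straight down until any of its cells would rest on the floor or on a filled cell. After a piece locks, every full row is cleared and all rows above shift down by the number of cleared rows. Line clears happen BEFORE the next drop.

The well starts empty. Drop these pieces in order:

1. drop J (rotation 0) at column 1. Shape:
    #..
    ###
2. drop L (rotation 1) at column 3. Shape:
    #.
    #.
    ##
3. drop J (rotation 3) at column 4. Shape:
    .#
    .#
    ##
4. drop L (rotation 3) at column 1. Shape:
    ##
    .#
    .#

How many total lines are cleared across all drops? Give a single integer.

Answer: 0

Derivation:
Drop 1: J rot0 at col 1 lands with bottom-row=0; cleared 0 line(s) (total 0); column heights now [0 2 1 1 0 0], max=2
Drop 2: L rot1 at col 3 lands with bottom-row=1; cleared 0 line(s) (total 0); column heights now [0 2 1 4 2 0], max=4
Drop 3: J rot3 at col 4 lands with bottom-row=2; cleared 0 line(s) (total 0); column heights now [0 2 1 4 3 5], max=5
Drop 4: L rot3 at col 1 lands with bottom-row=1; cleared 0 line(s) (total 0); column heights now [0 4 4 4 3 5], max=5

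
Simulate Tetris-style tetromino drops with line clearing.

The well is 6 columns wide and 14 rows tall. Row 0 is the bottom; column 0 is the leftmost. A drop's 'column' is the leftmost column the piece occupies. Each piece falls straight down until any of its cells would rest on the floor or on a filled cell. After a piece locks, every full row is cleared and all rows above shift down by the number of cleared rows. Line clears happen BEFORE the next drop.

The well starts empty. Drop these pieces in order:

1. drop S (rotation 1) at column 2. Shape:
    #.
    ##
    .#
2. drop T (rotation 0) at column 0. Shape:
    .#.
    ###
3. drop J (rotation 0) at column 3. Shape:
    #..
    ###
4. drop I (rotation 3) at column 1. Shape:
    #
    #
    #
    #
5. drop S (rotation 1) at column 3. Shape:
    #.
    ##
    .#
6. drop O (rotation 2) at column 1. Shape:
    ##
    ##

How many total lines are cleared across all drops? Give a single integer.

Answer: 0

Derivation:
Drop 1: S rot1 at col 2 lands with bottom-row=0; cleared 0 line(s) (total 0); column heights now [0 0 3 2 0 0], max=3
Drop 2: T rot0 at col 0 lands with bottom-row=3; cleared 0 line(s) (total 0); column heights now [4 5 4 2 0 0], max=5
Drop 3: J rot0 at col 3 lands with bottom-row=2; cleared 0 line(s) (total 0); column heights now [4 5 4 4 3 3], max=5
Drop 4: I rot3 at col 1 lands with bottom-row=5; cleared 0 line(s) (total 0); column heights now [4 9 4 4 3 3], max=9
Drop 5: S rot1 at col 3 lands with bottom-row=3; cleared 0 line(s) (total 0); column heights now [4 9 4 6 5 3], max=9
Drop 6: O rot2 at col 1 lands with bottom-row=9; cleared 0 line(s) (total 0); column heights now [4 11 11 6 5 3], max=11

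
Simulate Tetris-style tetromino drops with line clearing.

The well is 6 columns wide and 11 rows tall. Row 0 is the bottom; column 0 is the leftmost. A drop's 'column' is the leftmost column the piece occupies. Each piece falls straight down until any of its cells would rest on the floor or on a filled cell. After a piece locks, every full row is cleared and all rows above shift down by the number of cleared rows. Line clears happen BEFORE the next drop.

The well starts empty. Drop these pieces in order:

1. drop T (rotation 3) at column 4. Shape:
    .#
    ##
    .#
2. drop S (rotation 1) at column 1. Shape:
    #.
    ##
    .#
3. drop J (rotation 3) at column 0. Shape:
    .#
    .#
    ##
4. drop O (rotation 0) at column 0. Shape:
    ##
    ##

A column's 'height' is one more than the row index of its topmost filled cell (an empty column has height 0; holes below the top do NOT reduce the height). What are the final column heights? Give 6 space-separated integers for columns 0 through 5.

Answer: 8 8 2 0 2 3

Derivation:
Drop 1: T rot3 at col 4 lands with bottom-row=0; cleared 0 line(s) (total 0); column heights now [0 0 0 0 2 3], max=3
Drop 2: S rot1 at col 1 lands with bottom-row=0; cleared 0 line(s) (total 0); column heights now [0 3 2 0 2 3], max=3
Drop 3: J rot3 at col 0 lands with bottom-row=3; cleared 0 line(s) (total 0); column heights now [4 6 2 0 2 3], max=6
Drop 4: O rot0 at col 0 lands with bottom-row=6; cleared 0 line(s) (total 0); column heights now [8 8 2 0 2 3], max=8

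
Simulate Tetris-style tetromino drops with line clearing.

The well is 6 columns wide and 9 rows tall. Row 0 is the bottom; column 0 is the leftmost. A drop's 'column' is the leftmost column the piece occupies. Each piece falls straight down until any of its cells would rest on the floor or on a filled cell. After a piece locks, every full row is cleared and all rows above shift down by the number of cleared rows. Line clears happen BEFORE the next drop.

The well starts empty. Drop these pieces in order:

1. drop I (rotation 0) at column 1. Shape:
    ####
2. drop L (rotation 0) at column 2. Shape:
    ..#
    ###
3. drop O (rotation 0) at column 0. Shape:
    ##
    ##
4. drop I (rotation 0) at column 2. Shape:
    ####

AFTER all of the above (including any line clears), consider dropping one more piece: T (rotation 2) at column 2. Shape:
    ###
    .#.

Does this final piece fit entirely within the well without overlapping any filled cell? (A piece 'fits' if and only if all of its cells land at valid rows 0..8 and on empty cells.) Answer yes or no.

Drop 1: I rot0 at col 1 lands with bottom-row=0; cleared 0 line(s) (total 0); column heights now [0 1 1 1 1 0], max=1
Drop 2: L rot0 at col 2 lands with bottom-row=1; cleared 0 line(s) (total 0); column heights now [0 1 2 2 3 0], max=3
Drop 3: O rot0 at col 0 lands with bottom-row=1; cleared 0 line(s) (total 0); column heights now [3 3 2 2 3 0], max=3
Drop 4: I rot0 at col 2 lands with bottom-row=3; cleared 0 line(s) (total 0); column heights now [3 3 4 4 4 4], max=4
Test piece T rot2 at col 2 (width 3): heights before test = [3 3 4 4 4 4]; fits = True

Answer: yes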